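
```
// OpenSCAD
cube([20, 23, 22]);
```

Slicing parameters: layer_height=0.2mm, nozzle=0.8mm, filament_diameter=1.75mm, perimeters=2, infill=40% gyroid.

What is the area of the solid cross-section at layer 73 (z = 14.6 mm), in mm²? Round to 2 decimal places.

460.00 mm²

At z = 14.6 mm: the cube is present — its section is the full 20×23 rectangle (area 460.00 mm²). Overall, the cross-section is a single solid region. Net area = 460.00 mm².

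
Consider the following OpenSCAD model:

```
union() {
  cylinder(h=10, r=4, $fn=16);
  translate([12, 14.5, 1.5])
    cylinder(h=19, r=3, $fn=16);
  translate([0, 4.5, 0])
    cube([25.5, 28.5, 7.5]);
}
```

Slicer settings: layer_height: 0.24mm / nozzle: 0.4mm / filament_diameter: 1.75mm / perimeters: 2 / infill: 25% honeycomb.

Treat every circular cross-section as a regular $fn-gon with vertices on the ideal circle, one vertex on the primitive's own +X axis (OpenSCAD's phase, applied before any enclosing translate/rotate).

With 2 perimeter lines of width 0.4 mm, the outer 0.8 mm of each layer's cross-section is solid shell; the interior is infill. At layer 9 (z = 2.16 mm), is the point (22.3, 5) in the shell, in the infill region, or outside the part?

At z = 2.16 mm: the cylinder: section is a regular 16-gon, circumradius r=4; the r=3 cylinder at (12, 14.5) gives a regular 16-gon of circumradius 3 (constant along its height); the 25.5×28.5 cube at (0, 4.5) contributes its full rectangle; Merging all regions: the regions partially overlap (shared area 27.55 mm²), so overlapping operands fuse into one piece — 2 connected regions. Overall, the cross-section has 2 separate islands. The nearest boundary edge runs (25.50, 4.50)→(0.00, 4.50); distance from the point to it = 0.50 mm. (Shell/infill is judged within the island containing the point — the largest one.) The point is inside the cross-section, 0.50 mm from the nearest boundary — within the 0.8 mm shell band (2 × 0.4).

shell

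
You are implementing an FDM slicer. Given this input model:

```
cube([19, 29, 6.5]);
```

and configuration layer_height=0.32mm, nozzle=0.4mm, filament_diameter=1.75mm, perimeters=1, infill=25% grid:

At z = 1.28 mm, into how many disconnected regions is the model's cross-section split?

1

At z = 1.28 mm: the 19×29 cube contributes its full rectangle. The result has 1 disconnected region.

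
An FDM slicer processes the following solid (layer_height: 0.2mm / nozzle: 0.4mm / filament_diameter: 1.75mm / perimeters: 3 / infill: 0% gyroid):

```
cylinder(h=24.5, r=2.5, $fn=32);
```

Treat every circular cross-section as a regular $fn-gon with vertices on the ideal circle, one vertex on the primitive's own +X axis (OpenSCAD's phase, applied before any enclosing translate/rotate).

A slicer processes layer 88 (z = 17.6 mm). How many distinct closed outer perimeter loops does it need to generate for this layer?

1

At z = 17.6 mm: the r=2.5 cylinder contributes a regular 32-gon of circumradius 2.5. The result has 1 disconnected region.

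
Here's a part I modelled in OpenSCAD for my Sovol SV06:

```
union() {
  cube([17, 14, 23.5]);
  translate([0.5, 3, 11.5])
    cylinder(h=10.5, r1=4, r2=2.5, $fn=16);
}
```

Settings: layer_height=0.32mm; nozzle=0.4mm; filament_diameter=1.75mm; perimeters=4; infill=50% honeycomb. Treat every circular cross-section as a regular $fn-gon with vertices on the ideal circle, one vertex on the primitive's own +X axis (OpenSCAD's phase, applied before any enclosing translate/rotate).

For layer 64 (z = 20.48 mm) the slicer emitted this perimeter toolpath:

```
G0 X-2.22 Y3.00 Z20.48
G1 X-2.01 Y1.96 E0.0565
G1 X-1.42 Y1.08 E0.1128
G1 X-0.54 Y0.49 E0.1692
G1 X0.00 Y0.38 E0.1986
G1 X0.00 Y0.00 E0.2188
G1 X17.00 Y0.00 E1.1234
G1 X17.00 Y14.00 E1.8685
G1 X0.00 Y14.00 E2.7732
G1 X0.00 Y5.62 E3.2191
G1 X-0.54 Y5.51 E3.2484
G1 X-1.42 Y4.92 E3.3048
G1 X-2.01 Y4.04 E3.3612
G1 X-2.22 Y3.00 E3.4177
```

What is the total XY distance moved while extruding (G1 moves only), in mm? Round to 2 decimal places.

64.22 mm

Sum the Euclidean lengths of each G1 segment: total = 64.22 mm.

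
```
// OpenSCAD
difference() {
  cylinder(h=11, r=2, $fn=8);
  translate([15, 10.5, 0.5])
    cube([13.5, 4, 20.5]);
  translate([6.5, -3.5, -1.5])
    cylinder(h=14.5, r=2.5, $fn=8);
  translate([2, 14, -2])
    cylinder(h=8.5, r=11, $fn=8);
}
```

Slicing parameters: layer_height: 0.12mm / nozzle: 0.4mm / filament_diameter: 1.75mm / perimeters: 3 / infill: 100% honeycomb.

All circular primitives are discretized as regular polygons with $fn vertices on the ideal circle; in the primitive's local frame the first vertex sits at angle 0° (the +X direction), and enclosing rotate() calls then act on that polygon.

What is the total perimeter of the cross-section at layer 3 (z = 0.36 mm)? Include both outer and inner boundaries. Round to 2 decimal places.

At z = 0.36 mm: the r=2 cylinder contributes a regular 8-gon of circumradius 2 (perimeter = 2·8·2.000·sin(180°/8) = 12.25 mm); the cube at (15, 10.5) is not intersected at this z (z outside [0.5, 21]); the cylinder at (6.5, -3.5): section is a regular 8-gon, circumradius r=2.5 (perimeter = 2·8·2.500·sin(180°/8) = 15.31 mm); the cylinder at (2, 14): section is a regular 8-gon, circumradius r=11 (perimeter = 2·8·11.000·sin(180°/8) = 67.35 mm); Taking the first minus the rest: starting from the r=2 cylinder, the r=2.5 cylinder at (6.5, -3.5) misses the remaining region (no effect); the r=11 cylinder at (2, 14) misses the remaining region (no effect) — boundary = 12.25 mm. Overall, the cross-section is a single solid region. Total boundary length (outer) = 12.25 mm.

12.25 mm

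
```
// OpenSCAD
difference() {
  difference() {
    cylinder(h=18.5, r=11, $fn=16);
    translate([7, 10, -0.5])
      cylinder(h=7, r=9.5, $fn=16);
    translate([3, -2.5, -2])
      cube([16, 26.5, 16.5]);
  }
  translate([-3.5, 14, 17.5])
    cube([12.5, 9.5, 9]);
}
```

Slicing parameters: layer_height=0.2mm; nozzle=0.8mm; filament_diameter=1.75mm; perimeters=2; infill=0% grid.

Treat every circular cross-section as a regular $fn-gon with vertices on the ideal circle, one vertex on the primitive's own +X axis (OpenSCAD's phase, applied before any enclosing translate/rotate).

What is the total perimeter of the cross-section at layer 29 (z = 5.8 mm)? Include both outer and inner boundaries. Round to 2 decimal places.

At z = 5.8 mm: the r=11 cylinder gives a regular 16-gon of circumradius 11 (constant along its height) (perimeter = 2·16·11.000·sin(180°/16) = 68.67 mm); the cylinder at (7, 10): section is a regular 16-gon, circumradius r=9.5 (perimeter = 2·16·9.500·sin(180°/16) = 59.31 mm); the 16×26.5 cube at (3, -2.5) contributes its full rectangle (perimeter 85.00 mm); After the difference (first − rest): starting from the r=11 cylinder, the r=9.5 cylinder at (7, 10) partially overlaps it — only the 90.10 mm² overlap (of its 276.30 mm²) is removed, clipping the outline; the 16×26.5 cube at (3, -2.5) partially overlaps it — only the 26.43 mm² overlap (of its 424.00 mm²) is removed, clipping the outline — boundary = 69.20 mm; the cube at (-3.5, 14) is not intersected at this z (z outside [17.5, 26.5]); Subtracting the remaining from the first: none of the subtracted shapes is present at this height, so the result so far is unchanged — boundary = 69.20 mm. Overall, the cross-section is a single solid region. Total boundary length (outer) = 69.20 mm.

69.20 mm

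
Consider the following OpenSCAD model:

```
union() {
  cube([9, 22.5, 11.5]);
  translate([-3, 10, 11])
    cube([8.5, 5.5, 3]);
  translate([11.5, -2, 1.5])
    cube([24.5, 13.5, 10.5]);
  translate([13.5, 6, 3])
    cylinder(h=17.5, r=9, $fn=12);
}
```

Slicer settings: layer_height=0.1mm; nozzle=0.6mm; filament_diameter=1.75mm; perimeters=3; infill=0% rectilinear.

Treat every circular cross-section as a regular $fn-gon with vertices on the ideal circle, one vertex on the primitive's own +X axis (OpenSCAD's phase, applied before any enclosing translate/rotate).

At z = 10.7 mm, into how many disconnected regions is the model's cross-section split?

At z = 10.7 mm: the cube (footprint 9×22.5) is included at this height; the cube at (-3, 10) is absent (z outside [11, 14]); the cube at (11.5, -2) (footprint 24.5×13.5) is included at this height; the r=9 cylinder at (13.5, 6) gives a regular 12-gon of circumradius 9 (constant along its height); Merging all regions: the regions partially overlap (shared area 175.28 mm²), so overlapping operands fuse into one piece — 1 connected region. The result has 1 disconnected region.

1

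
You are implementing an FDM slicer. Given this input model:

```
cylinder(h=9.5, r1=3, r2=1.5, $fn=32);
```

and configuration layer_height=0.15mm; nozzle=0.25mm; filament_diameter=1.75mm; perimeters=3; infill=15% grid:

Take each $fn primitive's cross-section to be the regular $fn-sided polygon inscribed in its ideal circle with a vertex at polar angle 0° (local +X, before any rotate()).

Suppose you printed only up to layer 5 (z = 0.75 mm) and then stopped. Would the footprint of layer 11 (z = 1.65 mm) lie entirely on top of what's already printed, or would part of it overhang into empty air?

Compare the two slices. At z = 0.75: the cone (r1=3→r2=1.5) has section circumradius 2.882 here — a regular 32-gon (area = (32/2)·2.882²·sin(360°/32) = 25.92 mm²). At z = 1.65: the cone: at t=0.174 of its height the radius interpolates to r₁+(r₂−r₁)t = 2.739, giving a regular 32-gon of that circumradius (area = (32/2)·2.739²·sin(360°/32) = 23.43 mm²). Checking containment: the cross-section at z = 1.65 is a subset of the cross-section at z = 0.75.

entirely on top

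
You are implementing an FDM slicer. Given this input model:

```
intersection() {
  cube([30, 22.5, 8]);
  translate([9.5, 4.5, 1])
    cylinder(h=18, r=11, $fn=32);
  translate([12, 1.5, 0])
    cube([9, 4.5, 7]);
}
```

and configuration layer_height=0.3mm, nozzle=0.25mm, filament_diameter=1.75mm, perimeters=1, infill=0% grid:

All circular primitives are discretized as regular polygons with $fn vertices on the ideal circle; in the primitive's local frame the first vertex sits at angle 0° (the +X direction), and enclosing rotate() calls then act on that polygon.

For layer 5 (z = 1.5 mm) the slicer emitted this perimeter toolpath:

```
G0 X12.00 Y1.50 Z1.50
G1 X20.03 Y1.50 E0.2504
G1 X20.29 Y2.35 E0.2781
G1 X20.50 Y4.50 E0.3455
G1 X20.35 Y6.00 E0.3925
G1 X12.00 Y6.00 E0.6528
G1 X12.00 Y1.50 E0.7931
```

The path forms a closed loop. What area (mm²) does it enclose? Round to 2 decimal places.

Apply the shoelace formula to the sequence of (X, Y) vertices; enclosed area = 37.62 mm².

37.62 mm²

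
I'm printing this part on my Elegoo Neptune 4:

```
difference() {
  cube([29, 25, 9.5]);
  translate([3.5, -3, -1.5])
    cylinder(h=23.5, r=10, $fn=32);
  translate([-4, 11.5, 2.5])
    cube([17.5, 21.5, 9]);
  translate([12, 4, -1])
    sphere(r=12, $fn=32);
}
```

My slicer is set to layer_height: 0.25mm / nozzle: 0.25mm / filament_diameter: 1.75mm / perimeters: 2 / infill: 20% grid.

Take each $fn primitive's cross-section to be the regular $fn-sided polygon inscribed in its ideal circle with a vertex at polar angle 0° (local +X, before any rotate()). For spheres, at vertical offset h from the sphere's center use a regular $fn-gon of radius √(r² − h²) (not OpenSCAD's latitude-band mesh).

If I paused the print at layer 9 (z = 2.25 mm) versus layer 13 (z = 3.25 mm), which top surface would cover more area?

Layer 9 (z = 2.25): the 29×25 cube contributes its full rectangle (area 725.00 mm²); the cylinder at (3.5, -3): section is a regular 32-gon, circumradius r=10 (area = (32/2)·10.000²·sin(360°/32) = 312.14 mm²); the cube at (-4, 11.5) does not reach this height (z outside [2.5, 11.5]); the r=12 sphere at (12, 4) contributes a regular 32-gon of circumradius √(12²−3.25²) = 11.552 (area = (32/2)·11.552²·sin(360°/32) = 416.52 mm²); Subtracting the remaining from the first: starting from the 29×25 cube (725.00 mm²), the r=10 cylinder at (3.5, -3) partially overlaps it — only the 72.24 mm² overlap (of its 312.14 mm²) is removed, clipping the outline; the r=12 sphere at (12, 4) partially overlaps it — only the 230.52 mm² overlap (of its 416.52 mm²) is removed, clipping the outline — area = 422.24 mm². So its area = 422.24 mm². Layer 13 (z = 3.25): the cube (footprint 29×25) is included at this height (area 725.00 mm²); the r=10 cylinder at (3.5, -3) gives a regular 32-gon of circumradius 10 (constant along its height) (area = (32/2)·10.000²·sin(360°/32) = 312.14 mm²); the 17.5×21.5 cube at (-4, 11.5) contributes its full rectangle (area 376.25 mm²); the r=12 sphere at (12, 4) contributes a regular 32-gon of circumradius √(12²−4.25²) = 11.222 (area = (32/2)·11.222²·sin(360°/32) = 393.11 mm²); Subtracting the remaining from the first: starting from the 29×25 cube (725.00 mm²), the r=10 cylinder at (3.5, -3) partially overlaps it — only the 72.24 mm² overlap (of its 312.14 mm²) is removed, clipping the outline; the 17.5×21.5 cube at (-4, 11.5) partially overlaps it — only the 182.25 mm² overlap (of its 376.25 mm²) is removed, clipping the outline; the r=12 sphere at (12, 4) partially overlaps it — only the 191.69 mm² overlap (of its 393.11 mm²) is removed, clipping the outline — area = 278.82 mm². So its area = 278.82 mm². Layer 9 is larger (422.24 vs 278.82 mm²).

layer 9 (z = 2.25 mm)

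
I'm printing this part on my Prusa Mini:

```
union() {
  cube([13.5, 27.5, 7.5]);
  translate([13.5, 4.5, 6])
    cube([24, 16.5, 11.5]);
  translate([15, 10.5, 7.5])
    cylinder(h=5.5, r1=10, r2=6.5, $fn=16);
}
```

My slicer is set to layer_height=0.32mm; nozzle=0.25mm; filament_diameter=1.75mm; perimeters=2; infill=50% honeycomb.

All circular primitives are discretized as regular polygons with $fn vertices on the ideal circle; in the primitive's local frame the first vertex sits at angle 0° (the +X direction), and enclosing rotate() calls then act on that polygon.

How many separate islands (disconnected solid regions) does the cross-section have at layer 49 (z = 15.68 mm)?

1

At z = 15.68 mm: the cube is absent (z outside [0, 7.5]); the cube at (13.5, 4.5) is present — its section is the full 24×16.5 rectangle; the cone at (15, 10.5) does not reach this height (z outside [7.5, 13]); Taking the union: only the 24×16.5 cube at (13.5, 4.5) is present, so the union is just that shape — 1 connected region. Overall, the cross-section is a single solid region. Island count = 1.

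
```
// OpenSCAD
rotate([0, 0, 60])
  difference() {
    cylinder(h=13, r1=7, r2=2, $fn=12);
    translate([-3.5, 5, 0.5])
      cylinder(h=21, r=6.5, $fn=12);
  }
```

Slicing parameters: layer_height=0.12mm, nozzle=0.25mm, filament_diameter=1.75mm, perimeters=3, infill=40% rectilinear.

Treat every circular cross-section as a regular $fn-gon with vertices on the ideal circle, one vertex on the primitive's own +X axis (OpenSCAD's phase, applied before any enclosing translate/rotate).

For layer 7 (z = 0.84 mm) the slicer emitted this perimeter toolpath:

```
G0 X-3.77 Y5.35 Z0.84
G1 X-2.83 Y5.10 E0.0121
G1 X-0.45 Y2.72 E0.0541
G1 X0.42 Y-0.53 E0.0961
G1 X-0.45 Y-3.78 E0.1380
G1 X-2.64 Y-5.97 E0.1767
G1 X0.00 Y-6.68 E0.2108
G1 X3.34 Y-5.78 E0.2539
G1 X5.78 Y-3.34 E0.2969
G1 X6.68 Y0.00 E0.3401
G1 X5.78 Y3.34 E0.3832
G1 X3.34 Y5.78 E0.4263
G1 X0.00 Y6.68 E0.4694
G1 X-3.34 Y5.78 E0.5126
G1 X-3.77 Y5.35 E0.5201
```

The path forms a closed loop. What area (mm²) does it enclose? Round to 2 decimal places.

Apply the shoelace formula to the sequence of (X, Y) vertices; enclosed area = 79.05 mm².

79.05 mm²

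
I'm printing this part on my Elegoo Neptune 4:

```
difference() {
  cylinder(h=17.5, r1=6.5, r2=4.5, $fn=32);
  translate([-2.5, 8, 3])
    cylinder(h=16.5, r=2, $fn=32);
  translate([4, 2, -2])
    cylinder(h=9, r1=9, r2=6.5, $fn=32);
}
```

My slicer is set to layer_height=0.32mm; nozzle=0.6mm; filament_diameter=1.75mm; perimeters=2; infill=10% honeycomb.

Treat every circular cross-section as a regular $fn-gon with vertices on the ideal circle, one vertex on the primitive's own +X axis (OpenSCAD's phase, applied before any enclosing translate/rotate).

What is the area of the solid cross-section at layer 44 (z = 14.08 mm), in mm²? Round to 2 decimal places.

74.67 mm²

At z = 14.08 mm: the cone contributes a regular 32-gon of circumradius 4.891 (interpolated between r1=6.5 and r2=4.5 at t=0.805) (area = (32/2)·4.891²·sin(360°/32) = 74.67 mm²); the r=2 cylinder at (-2.5, 8) gives a regular 32-gon of circumradius 2 (constant along its height) (area = (32/2)·2.000²·sin(360°/32) = 12.49 mm²); the cone at (4, 2) is absent (z outside [-2, 7]); After the difference (first − rest): starting from the cone (74.67 mm²), the r=2 cylinder at (-2.5, 8) misses the remaining region (no effect) — area = 74.67 mm². Overall, the cross-section is a single solid region. Net area = 74.67 mm².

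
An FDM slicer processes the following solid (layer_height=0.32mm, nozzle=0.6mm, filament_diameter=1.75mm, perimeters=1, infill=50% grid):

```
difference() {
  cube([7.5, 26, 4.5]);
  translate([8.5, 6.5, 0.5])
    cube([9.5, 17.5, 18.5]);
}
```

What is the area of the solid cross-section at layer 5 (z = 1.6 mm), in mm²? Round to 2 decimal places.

195.00 mm²

At z = 1.6 mm: the cube is present — its section is the full 7.5×26 rectangle (area 195.00 mm²); the cube at (8.5, 6.5) (footprint 9.5×17.5) is included at this height (area 166.25 mm²); After the difference (first − rest): starting from the 7.5×26 cube (195.00 mm²), the 9.5×17.5 cube at (8.5, 6.5) misses the remaining region (no effect) — area = 195.00 mm². Overall, the cross-section is a single solid region. Net area = 195.00 mm².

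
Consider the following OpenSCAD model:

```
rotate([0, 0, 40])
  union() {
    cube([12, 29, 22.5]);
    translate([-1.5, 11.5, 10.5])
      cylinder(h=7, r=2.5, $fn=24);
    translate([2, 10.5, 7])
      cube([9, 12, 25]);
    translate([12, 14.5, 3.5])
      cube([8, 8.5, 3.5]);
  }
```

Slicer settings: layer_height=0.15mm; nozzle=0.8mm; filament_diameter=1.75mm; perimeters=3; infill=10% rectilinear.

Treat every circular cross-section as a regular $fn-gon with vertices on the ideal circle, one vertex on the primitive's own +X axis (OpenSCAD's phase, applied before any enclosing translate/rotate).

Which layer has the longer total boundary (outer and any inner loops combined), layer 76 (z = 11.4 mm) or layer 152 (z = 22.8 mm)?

Layer 76 (z = 11.4): the 12×29 cube contributes its full rectangle (perimeter 82.00 mm); the r=2.5 cylinder at (-1.5, 11.5) contributes a regular 24-gon of circumradius 2.5 (perimeter = 2·24·2.500·sin(180°/24) = 15.66 mm); the cube at (2, 10.5) (footprint 9×12) is included at this height (perimeter 42.00 mm); the cube at (12, 14.5) is absent (z outside [3.5, 7]); Combining (union): the regions partially overlap (shared area 110.73 mm²), so the edge portions inside another operand are dropped and the merged outline is re-measured after clipping — boundary = 89.13 mm; (rotated 40° about Z; rotation is an isometry so areas/perimeters/island counts are preserved). So its perimeter = 89.13 mm. Layer 152 (z = 22.8): the cube does not reach this height (z outside [0, 22.5]); the cylinder at (-1.5, 11.5) does not reach this height (z outside [10.5, 17.5]); the 9×12 cube at (2, 10.5) contributes its full rectangle (perimeter 42.00 mm); the cube at (12, 14.5) is absent (z outside [3.5, 7]); Combining (union): only the 9×12 cube at (2, 10.5) is present, so the union is just that shape — boundary = 42.00 mm; (whole slice rotated 40° about Z — lengths, areas and connectivity unchanged). So its perimeter = 42.00 mm. Layer 76 is larger (89.13 vs 42.00 mm).

layer 76 (z = 11.4 mm)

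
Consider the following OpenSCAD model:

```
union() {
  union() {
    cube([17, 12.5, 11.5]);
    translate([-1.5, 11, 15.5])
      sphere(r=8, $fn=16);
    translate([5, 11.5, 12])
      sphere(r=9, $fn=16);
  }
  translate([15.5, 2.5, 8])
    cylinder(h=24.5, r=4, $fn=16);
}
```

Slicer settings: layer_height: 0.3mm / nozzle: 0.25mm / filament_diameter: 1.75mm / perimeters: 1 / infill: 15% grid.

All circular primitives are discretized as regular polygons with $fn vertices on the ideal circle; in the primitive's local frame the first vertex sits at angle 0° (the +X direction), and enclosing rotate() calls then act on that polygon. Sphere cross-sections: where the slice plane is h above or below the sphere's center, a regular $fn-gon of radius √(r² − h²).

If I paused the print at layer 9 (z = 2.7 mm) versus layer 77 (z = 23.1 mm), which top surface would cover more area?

Layer 9 (z = 2.7): the cube is present — its section is the full 17×12.5 rectangle (area 212.50 mm²); the sphere at (-1.5, 11) is not intersected at this z (|z−center|=12.800 > r=8); the sphere at (5, 11.5) is not intersected at this z (|z−center|=9.300 > r=9); Taking the union: only the 17×12.5 cube is present, so the union is just that shape — area = 212.50 mm²; the cylinder at (15.5, 2.5) does not reach this height (z outside [8, 32.5]); Combining (union): only the result so far is present, so the union is just that shape — area = 212.50 mm². So its area = 212.50 mm². Layer 77 (z = 23.1): the cube is absent (z outside [0, 11.5]); the sphere at (-1.5, 11): section is a regular 16-gon, circumradius = √(r²−h²) = √(8²−7.6²) = 2.498 (area = (16/2)·2.498²·sin(360°/16) = 19.10 mm²); the sphere at (5, 11.5) is not intersected at this z (|z−center|=11.100 > r=9); Merging all regions: only the r=8 sphere at (-1.5, 11) is present, so the union is just that shape — area = 19.10 mm²; the cylinder at (15.5, 2.5): section is a regular 16-gon, circumradius r=4 (area = (16/2)·4.000²·sin(360°/16) = 48.98 mm²); Combining (union): the 2 present regions are separate (no shared area or edge), so areas and boundary lengths simply add and each stays a separate island — area = 68.09 mm². So its area = 68.09 mm². Layer 9 is larger (212.50 vs 68.09 mm²).

layer 9 (z = 2.7 mm)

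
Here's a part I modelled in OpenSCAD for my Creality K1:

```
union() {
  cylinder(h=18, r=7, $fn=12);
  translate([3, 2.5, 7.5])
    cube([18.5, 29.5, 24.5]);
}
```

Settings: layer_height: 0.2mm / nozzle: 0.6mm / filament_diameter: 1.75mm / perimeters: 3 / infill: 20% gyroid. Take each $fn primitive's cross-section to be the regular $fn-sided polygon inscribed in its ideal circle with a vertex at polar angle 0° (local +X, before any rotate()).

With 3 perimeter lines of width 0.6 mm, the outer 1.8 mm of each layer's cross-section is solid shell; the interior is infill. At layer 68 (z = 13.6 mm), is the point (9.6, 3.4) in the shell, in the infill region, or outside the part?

shell

At z = 13.6 mm: the cylinder: section is a regular 12-gon, circumradius r=7; the cube at (3, 2.5) is present — its section is the full 18.5×29.5 rectangle; Merging all regions: the regions partially overlap (shared area 7.79 mm²), so overlapping operands fuse into one piece — 1 connected region. Overall, the cross-section is a single solid region. The nearest boundary edge runs (21.50, 2.50)→(6.33, 2.50); distance from the point to it = 0.90 mm. The point is inside the cross-section, 0.90 mm from the nearest boundary — within the 1.8 mm shell band (3 × 0.6).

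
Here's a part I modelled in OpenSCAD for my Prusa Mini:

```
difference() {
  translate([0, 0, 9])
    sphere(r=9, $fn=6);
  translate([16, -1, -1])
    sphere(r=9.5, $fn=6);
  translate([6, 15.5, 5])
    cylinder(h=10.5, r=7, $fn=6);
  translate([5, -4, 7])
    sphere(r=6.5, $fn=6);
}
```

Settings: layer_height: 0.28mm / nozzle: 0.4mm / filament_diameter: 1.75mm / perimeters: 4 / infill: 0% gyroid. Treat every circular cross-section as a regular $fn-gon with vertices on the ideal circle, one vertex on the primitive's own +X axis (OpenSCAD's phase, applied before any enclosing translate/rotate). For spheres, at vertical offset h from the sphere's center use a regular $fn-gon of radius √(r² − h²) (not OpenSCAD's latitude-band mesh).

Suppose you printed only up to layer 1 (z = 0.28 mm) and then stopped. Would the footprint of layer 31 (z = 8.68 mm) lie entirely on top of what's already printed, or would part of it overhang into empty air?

Compare the two slices. At z = 0.28: the sphere: section is a regular 6-gon, circumradius = √(r²−h²) = √(9²−8.72²) = 2.227 (area = (6/2)·2.227²·sin(360°/6) = 12.89 mm²); the r=9.5 sphere at (16, -1) slices to a regular 6-gon of circumradius 9.413 (√(r²−h²) with h=1.28 from center) (area = (6/2)·9.413²·sin(360°/6) = 230.22 mm²); the cylinder at (6, 15.5) is absent (z outside [5, 15.5]); the sphere at (5, -4) is absent (|z−center|=6.720 > r=6.5); After the difference (first − rest): starting from the r=9 sphere (12.89 mm²), the r=9.5 sphere at (16, -1) misses the remaining region (no effect) — area = 12.89 mm². At z = 8.68: the sphere: section is a regular 6-gon, circumradius = √(r²−h²) = √(9²−0.32²) = 8.994 (area = (6/2)·8.994²·sin(360°/6) = 210.18 mm²); the sphere at (16, -1) does not reach this height (|z−center|=9.680 > r=9.5); the r=7 cylinder at (6, 15.5) gives a regular 6-gon of circumradius 7 (constant along its height) (area = (6/2)·7.000²·sin(360°/6) = 127.31 mm²); the sphere at (5, -4): section is a regular 6-gon, circumradius = √(r²−h²) = √(6.5²−1.68²) = 6.279 (area = (6/2)·6.279²·sin(360°/6) = 102.44 mm²); Taking the first minus the rest: starting from the r=9 sphere (210.18 mm²), the r=7 cylinder at (6, 15.5) misses the remaining region (no effect); the r=6.5 sphere at (5, -4) partially overlaps it — only the 63.97 mm² overlap (of its 102.44 mm²) is removed, clipping the outline — area = 146.21 mm². Checking containment: at z = 8.68 the cross-section extends beyond the z = 0.28 cross-section by about 136.25 mm².

part overhangs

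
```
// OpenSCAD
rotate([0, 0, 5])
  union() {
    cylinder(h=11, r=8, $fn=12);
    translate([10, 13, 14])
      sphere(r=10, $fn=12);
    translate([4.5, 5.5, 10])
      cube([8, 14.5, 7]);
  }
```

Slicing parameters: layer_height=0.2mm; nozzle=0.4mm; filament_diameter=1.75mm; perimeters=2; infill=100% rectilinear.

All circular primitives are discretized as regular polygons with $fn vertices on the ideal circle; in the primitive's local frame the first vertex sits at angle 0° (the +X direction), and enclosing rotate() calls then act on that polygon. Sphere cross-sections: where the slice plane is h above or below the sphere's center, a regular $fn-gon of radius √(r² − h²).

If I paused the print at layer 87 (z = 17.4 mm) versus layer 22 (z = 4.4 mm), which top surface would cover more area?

Layer 87 (z = 17.4): the cylinder is not intersected at this z (z outside [0, 11]); the r=10 sphere at (10, 13) slices to a regular 12-gon of circumradius 9.404 (√(r²−h²) with h=3.4 from center) (area = (12/2)·9.404²·sin(360°/12) = 265.32 mm²); the cube at (4.5, 5.5) is absent (z outside [10, 17]); Taking the union: only the r=10 sphere at (10, 13) is present, so the union is just that shape — area = 265.32 mm²; (rotated 5° about Z; rotation is an isometry so areas/perimeters/island counts are preserved). So its area = 265.32 mm². Layer 22 (z = 4.4): the r=8 cylinder contributes a regular 12-gon of circumradius 8 (area = (12/2)·8.000²·sin(360°/12) = 192.00 mm²); the sphere at (10, 13): section is a regular 12-gon, circumradius = √(r²−h²) = √(10²−9.6²) = 2.800 (area = (12/2)·2.800²·sin(360°/12) = 23.52 mm²); the cube at (4.5, 5.5) does not reach this height (z outside [10, 17]); Taking the union: the 2 present regions are separate (no shared area or edge), so areas and boundary lengths simply add and each stays a separate island — area = 215.52 mm²; (rotated 5° about Z; rotation is an isometry so areas/perimeters/island counts are preserved). So its area = 215.52 mm². Layer 87 is larger (265.32 vs 215.52 mm²).

layer 87 (z = 17.4 mm)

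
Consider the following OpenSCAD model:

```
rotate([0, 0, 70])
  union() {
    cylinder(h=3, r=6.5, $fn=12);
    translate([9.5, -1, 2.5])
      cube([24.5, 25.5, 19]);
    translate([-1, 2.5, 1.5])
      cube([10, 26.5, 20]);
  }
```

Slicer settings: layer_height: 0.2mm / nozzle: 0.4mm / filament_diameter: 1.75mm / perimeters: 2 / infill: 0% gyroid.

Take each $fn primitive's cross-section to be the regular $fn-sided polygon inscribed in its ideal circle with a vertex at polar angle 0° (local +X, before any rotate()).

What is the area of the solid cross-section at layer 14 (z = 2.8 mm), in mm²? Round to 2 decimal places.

996.36 mm²

At z = 2.8 mm: the r=6.5 cylinder gives a regular 12-gon of circumradius 6.5 (constant along its height) (area = (12/2)·6.500²·sin(360°/12) = 126.75 mm²); the cube at (9.5, -1) is present — its section is the full 24.5×25.5 rectangle (area 624.75 mm²); the cube at (-1, 2.5) is present — its section is the full 10×26.5 rectangle (area 265.00 mm²); Merging all regions: the regions partially overlap — summed areas 1016.50 mm² minus the doubly-counted overlap 20.14 mm² gives 996.36 mm² — area = 996.36 mm²; (rotated 70° about Z; rotation is an isometry so areas/perimeters/island counts are preserved). Overall, the cross-section has 2 separate islands. Net area = 996.36 mm².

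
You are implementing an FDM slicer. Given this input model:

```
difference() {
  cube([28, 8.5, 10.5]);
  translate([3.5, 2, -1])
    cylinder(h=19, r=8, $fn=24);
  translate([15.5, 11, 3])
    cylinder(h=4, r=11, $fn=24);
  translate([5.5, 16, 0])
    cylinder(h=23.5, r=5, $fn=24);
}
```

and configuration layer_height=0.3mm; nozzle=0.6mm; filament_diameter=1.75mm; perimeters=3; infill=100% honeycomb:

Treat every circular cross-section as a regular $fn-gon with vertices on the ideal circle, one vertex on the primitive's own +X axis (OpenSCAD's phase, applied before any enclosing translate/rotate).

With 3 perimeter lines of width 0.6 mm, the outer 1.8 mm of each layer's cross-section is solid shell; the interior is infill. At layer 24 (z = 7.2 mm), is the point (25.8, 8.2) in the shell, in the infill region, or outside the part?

shell

At z = 7.2 mm: the 28×8.5 cube contributes its full rectangle; the r=8 cylinder at (3.5, 2) contributes a regular 24-gon of circumradius 8; the cylinder at (15.5, 11) is not intersected at this z (z outside [3, 7]); the cylinder at (5.5, 16): section is a regular 24-gon, circumradius r=5; Subtracting the remaining from the first: starting from the 28×8.5 cube, the r=8 cylinder at (3.5, 2) partially overlaps it — only the 90.64 mm² overlap (of its 198.77 mm²) is removed, clipping the outline; the r=5 cylinder at (5.5, 16) misses the remaining region (no effect) — 1 connected region. Overall, the cross-section is a single solid region. The nearest boundary edge runs (8.06, 8.50)→(28.00, 8.50); distance from the point to it = 0.30 mm. The point is inside the cross-section, 0.30 mm from the nearest boundary — within the 1.8 mm shell band (3 × 0.6).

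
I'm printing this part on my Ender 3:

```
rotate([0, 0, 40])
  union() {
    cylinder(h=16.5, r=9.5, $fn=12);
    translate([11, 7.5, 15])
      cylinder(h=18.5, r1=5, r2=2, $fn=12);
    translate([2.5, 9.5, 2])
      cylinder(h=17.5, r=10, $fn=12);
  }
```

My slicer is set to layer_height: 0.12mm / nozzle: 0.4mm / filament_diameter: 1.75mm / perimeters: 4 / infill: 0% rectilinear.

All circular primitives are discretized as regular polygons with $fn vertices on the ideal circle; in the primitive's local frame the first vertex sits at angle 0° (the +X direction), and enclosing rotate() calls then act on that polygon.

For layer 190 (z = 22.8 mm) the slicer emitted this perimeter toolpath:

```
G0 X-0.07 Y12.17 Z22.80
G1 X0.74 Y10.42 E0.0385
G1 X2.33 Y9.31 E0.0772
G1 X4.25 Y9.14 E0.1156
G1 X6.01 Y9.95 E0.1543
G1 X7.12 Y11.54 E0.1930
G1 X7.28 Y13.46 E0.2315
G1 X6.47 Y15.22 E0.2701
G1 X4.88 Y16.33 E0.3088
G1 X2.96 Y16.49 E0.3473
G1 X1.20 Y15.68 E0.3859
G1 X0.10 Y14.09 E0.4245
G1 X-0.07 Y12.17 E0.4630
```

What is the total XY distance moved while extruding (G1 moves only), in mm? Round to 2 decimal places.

23.20 mm

Sum the Euclidean lengths of each G1 segment: total = 23.20 mm.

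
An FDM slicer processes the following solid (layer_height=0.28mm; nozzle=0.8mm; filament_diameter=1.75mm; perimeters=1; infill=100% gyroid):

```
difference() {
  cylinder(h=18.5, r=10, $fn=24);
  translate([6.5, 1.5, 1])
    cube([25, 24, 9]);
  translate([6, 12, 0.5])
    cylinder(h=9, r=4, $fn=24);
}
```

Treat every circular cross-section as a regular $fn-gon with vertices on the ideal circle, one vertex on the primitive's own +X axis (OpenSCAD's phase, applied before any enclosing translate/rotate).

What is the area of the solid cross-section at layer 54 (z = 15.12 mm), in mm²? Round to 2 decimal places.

At z = 15.12 mm: the cylinder: section is a regular 24-gon, circumradius r=10 (area = (24/2)·10.000²·sin(360°/24) = 310.58 mm²); the cube at (6.5, 1.5) is absent (z outside [1, 10]); the cylinder at (6, 12) is absent (z outside [0.5, 9.5]); After the difference (first − rest): none of the subtracted shapes is present at this height, so the r=10 cylinder is unchanged — area = 310.58 mm². Overall, the cross-section is a single solid region. Net area = 310.58 mm².

310.58 mm²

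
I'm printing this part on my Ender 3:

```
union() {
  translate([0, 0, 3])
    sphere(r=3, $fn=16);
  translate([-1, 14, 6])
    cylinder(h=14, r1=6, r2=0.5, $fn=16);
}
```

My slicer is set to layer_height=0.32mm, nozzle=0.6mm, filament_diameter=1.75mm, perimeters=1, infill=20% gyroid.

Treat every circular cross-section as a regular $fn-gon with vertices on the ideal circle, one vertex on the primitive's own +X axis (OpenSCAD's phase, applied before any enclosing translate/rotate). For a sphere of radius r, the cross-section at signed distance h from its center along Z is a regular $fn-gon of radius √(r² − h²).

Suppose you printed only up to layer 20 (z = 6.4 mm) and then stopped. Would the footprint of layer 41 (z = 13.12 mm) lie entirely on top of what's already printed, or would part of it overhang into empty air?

entirely on top

Compare the two slices. At z = 6.4: the sphere is not intersected at this z (|z−center|=3.400 > r=3); the cone at (-1, 14): at t=0.029 of its height the radius interpolates to r₁+(r₂−r₁)t = 5.843, giving a regular 16-gon of that circumradius (area = (16/2)·5.843²·sin(360°/16) = 104.52 mm²); Merging all regions: only the cone at (-1, 14) is present, so the union is just that shape — area = 104.52 mm². At z = 13.12: the sphere is not intersected at this z (|z−center|=10.120 > r=3); the cone at (-1, 14) contributes a regular 16-gon of circumradius 3.203 (interpolated between r1=6 and r2=0.5 at t=0.509) (area = (16/2)·3.203²·sin(360°/16) = 31.41 mm²); Merging all regions: only the cone at (-1, 14) is present, so the union is just that shape — area = 31.41 mm². Checking containment: the cross-section at z = 13.12 is a subset of the cross-section at z = 6.4.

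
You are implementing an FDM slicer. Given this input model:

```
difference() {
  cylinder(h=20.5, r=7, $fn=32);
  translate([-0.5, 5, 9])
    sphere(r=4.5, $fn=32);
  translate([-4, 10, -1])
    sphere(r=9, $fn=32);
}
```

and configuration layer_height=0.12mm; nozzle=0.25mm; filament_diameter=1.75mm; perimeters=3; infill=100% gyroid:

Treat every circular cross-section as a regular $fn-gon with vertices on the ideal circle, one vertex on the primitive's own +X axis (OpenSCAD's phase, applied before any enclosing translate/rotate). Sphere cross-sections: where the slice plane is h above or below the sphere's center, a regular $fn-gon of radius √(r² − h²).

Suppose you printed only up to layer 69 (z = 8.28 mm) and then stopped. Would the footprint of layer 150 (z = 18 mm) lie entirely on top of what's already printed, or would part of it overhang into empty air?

Compare the two slices. At z = 8.28: the cylinder: section is a regular 32-gon, circumradius r=7 (area = (32/2)·7.000²·sin(360°/32) = 152.95 mm²); the sphere at (-0.5, 5): section is a regular 32-gon, circumradius = √(r²−h²) = √(4.5²−0.72²) = 4.442 (area = (32/2)·4.442²·sin(360°/32) = 61.59 mm²); the sphere at (-4, 10) does not reach this height (|z−center|=9.280 > r=9); Subtracting the remaining from the first: starting from the r=7 cylinder (152.95 mm²), the r=4.5 sphere at (-0.5, 5) partially overlaps it — only the 43.64 mm² overlap (of its 61.59 mm²) is removed, clipping the outline — area = 109.31 mm². At z = 18: the r=7 cylinder contributes a regular 32-gon of circumradius 7 (area = (32/2)·7.000²·sin(360°/32) = 152.95 mm²); the sphere at (-0.5, 5) is absent (|z−center|=9.000 > r=4.5); the sphere at (-4, 10) is not intersected at this z (|z−center|=19.000 > r=9); Subtracting the remaining from the first: none of the subtracted shapes is present at this height, so the r=7 cylinder is unchanged — area = 152.95 mm². Checking containment: at z = 18 the cross-section extends beyond the z = 8.28 cross-section by about 43.64 mm².

part overhangs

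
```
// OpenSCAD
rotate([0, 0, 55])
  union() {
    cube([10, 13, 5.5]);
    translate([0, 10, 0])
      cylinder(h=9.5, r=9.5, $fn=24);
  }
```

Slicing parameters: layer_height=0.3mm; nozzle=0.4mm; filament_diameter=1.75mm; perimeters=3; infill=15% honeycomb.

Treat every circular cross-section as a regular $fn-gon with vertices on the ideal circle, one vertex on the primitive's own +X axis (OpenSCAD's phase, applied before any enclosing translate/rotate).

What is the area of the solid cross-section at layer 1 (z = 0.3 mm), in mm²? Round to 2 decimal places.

312.36 mm²

At z = 0.3 mm: the 10×13 cube contributes its full rectangle (area 130.00 mm²); the cylinder at (0, 10): section is a regular 24-gon, circumradius r=9.5 (area = (24/2)·9.500²·sin(360°/24) = 280.30 mm²); Combining (union): the regions partially overlap — summed areas 410.30 mm² minus the doubly-counted overlap 97.94 mm² gives 312.36 mm² — area = 312.36 mm²; (rotated 55° about Z; rotation is an isometry so areas/perimeters/island counts are preserved). Overall, the cross-section is a single solid region. Net area = 312.36 mm².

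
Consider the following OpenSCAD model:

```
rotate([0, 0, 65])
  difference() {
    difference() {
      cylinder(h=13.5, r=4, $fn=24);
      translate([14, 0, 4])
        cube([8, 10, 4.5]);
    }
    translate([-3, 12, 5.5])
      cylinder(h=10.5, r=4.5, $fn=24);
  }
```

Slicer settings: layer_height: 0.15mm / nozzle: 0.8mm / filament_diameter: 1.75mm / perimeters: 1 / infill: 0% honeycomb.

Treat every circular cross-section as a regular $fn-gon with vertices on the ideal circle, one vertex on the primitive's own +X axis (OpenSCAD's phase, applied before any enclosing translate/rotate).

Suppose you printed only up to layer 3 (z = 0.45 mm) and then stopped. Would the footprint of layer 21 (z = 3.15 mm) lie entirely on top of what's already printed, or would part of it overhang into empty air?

entirely on top

Compare the two slices. At z = 0.45: the cylinder: section is a regular 24-gon, circumradius r=4 (area = (24/2)·4.000²·sin(360°/24) = 49.69 mm²); the cube at (14, 0) does not reach this height (z outside [4, 8.5]); Subtracting the remaining from the first: none of the subtracted shapes is present at this height, so the r=4 cylinder is unchanged — area = 49.69 mm²; the cylinder at (-3, 12) is absent (z outside [5.5, 16]); Taking the first minus the rest: none of the subtracted shapes is present at this height, so the result so far is unchanged — area = 49.69 mm²; (rotated 65° about Z; rotation is an isometry so areas/perimeters/island counts are preserved). At z = 3.15: the cylinder: section is a regular 24-gon, circumradius r=4 (area = (24/2)·4.000²·sin(360°/24) = 49.69 mm²); the cube at (14, 0) is not intersected at this z (z outside [4, 8.5]); Taking the first minus the rest: none of the subtracted shapes is present at this height, so the r=4 cylinder is unchanged — area = 49.69 mm²; the cylinder at (-3, 12) does not reach this height (z outside [5.5, 16]); Taking the first minus the rest: none of the subtracted shapes is present at this height, so that combined region is unchanged — area = 49.69 mm²; (whole slice rotated 65° about Z — lengths, areas and connectivity unchanged). Checking containment: the cross-section at z = 3.15 is a subset of the cross-section at z = 0.45.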